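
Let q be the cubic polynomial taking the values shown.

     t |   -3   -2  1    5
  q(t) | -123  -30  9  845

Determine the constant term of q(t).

Write q(t) = at^3 + bt^2 + ct + d. Substituting each data point gives a linear system:
  -27a + 9b - 3c + d = -123
  -8a + 4b - 2c + d = -30
  a + b + c + d = 9
  125a + 25b + 5c + d = 845
Solving the system yields a = 6, b = 4, c = -1, d = 0.
So q(t) = 6t^3 + 4t^2 - t.
The constant term is 0.

0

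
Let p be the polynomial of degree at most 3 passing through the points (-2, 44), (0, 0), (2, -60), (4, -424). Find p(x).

Write p(x) = ax^3 + bx^2 + cx + d. Substituting each data point gives a linear system:
  -8a + 4b - 2c + d = 44
  d = 0
  8a + 4b + 2c + d = -60
  64a + 16b + 4c + d = -424
Solving the system yields a = -6, b = -2, c = -2, d = 0.
So p(x) = -6x^3 - 2x^2 - 2x.
Check: p(4) = -424. ✓

p(x) = -6x^3 - 2x^2 - 2x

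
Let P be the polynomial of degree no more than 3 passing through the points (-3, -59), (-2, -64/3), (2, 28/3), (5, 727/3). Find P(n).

Write P(n) = an^3 + bn^2 + cn + d. Substituting each data point gives a linear system:
  -27a + 9b - 3c + d = -59
  -8a + 4b - 2c + d = -64/3
  8a + 4b + 2c + d = 28/3
  125a + 25b + 5c + d = 727/3
Solving the system yields a = 2, b = 0, c = -1/3, d = -6.
So P(n) = 2n³ - (1/3)n - 6.
Check: P(-3) = -59. ✓

P(n) = 2n^3 - (1/3)n - 6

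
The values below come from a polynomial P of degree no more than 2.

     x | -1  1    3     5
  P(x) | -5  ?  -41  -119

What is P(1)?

-3

On equispaced nodes a degree-2 polynomial has vanishing third forward difference, so
  - P(-1) + 3·P(1) - 3·P(3) + P(5) = 0.
Substituting the known values and solving for P(1):
  3·P(1) = -9
  P(1) = -3.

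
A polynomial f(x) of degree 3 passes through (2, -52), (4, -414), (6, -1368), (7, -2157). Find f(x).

Write f(x) = ax^3 + bx^2 + cx + d. Substituting each data point gives a linear system:
  8a + 4b + 2c + d = -52
  64a + 16b + 4c + d = -414
  216a + 36b + 6c + d = -1368
  343a + 49b + 7c + d = -2157
Solving the system yields a = -6, b = -2, c = -1, d = 6.
So f(x) = -6x³ - 2x² - x + 6.
Check: f(6) = -1368. ✓

f(x) = -6x^3 - 2x^2 - x + 6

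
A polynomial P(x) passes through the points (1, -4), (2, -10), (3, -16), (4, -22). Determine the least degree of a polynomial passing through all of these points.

1

Forward differences of the values at x = 1, 2, 3, 4:
  P  : -4  -10  -16  -22
  Δ  : -6  -6  -6
  Δ^2: 0  0
  Δ^3: 0
The first differences are constant (-6) and nonzero, while all higher differences vanish, so the minimal degree is 1.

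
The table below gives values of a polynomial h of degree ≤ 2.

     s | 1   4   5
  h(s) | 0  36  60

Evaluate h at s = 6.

Write h(s) = as^2 + bs + c. Substituting each data point gives a linear system:
  a + b + c = 0
  16a + 4b + c = 36
  25a + 5b + c = 60
Solving the system yields a = 3, b = -3, c = 0.
So h(s) = 3s² - 3s.
Then h(6) = 90.

90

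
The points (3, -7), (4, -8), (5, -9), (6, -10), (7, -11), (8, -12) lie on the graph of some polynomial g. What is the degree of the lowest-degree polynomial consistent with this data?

1

Forward differences of the values at n = 3, 4, 5, 6, 7, 8:
  g  : -7  -8  -9  -10  -11  -12
  Δ  : -1  -1  -1  -1  -1
  Δ^2: 0  0  0  0
  Δ^3: 0  0  0
  Δ^4: 0  0
  Δ^5: 0
The first differences are constant (-1) and nonzero, while all higher differences vanish, so the minimal degree is 1.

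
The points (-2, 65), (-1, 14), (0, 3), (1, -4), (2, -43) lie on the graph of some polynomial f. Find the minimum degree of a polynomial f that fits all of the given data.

Forward differences of the values at t = -2, -1, 0, 1, 2:
  f  : 65  14  3  -4  -43
  Δ  : -51  -11  -7  -39
  Δ^2: 40  4  -32
  Δ^3: -36  -36
  Δ^4: 0
The third differences are constant (-36) and nonzero, while all higher differences vanish, so the minimal degree is 3.

3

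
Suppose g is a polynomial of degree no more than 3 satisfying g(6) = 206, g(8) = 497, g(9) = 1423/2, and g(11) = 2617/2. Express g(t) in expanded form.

g(t) = t^3 - (5/2)t + 5

Write g(t) = at^3 + bt^2 + ct + d. Substituting each data point gives a linear system:
  216a + 36b + 6c + d = 206
  512a + 64b + 8c + d = 497
  729a + 81b + 9c + d = 1423/2
  1331a + 121b + 11c + d = 2617/2
Solving the system yields a = 1, b = 0, c = -5/2, d = 5.
So g(t) = t^3 - (5/2)t + 5.
Check: g(9) = 1423/2. ✓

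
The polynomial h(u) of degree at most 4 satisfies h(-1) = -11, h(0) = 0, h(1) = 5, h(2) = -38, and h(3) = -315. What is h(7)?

Using the Lagrange interpolation formula with nodes -1, 0, 1, 2, 3:
  L_0(u) = u(u - 1)(u - 2)(u - 3) / 24
  L_1(u) = (u + 1)(u - 1)(u - 2)(u - 3) / -6
  L_2(u) = (u + 1)u(u - 2)(u - 3) / 4
  L_3(u) = (u + 1)u(u - 1)(u - 3) / -6
  L_4(u) = (u + 1)u(u - 1)(u - 2) / 24
Then h(u) = -11·L_0(u) + 0·L_1(u) + 5·L_2(u) - 38·L_3(u) - 315·L_4(u).
Expanding and collecting terms gives h(u) = -6u⁴ + 5u³ + 3u² + 3u.
Evaluating at u = 7: h(7) = -12523.

-12523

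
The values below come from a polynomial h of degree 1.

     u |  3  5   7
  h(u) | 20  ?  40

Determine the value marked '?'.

30

The 2 known points determine the degree-1 polynomial uniquely.
Write h(u) = au + b. Substituting each data point gives a linear system:
  3a + b = 20
  7a + b = 40
Solving the system yields a = 5, b = 5.
So h(u) = 5u + 5.
Then h(5) = 30.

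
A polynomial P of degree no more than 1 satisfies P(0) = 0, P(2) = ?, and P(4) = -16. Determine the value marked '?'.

-8

The 2 known points determine the degree-1 polynomial uniquely.
Write P(t) = at + b. Substituting each data point gives a linear system:
  b = 0
  4a + b = -16
Solving the system yields a = -4, b = 0.
So P(t) = -4t.
Then P(2) = -8.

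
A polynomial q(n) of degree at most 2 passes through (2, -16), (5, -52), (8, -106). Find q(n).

q(n) = -n^2 - 5n - 2

Using the Lagrange interpolation formula with nodes 2, 5, 8:
  L_0(n) = (n - 5)(n - 8) / 18
  L_1(n) = (n - 2)(n - 8) / -9
  L_2(n) = (n - 2)(n - 5) / 18
Then q(n) = -16·L_0(n) - 52·L_1(n) - 106·L_2(n).
Expanding and collecting terms gives q(n) = -n^2 - 5n - 2.
Check: q(5) = -52. ✓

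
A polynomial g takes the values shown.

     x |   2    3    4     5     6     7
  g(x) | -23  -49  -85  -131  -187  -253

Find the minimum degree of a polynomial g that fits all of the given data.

2

Forward differences of the values at x = 2, 3, 4, 5, 6, 7:
  g  : -23  -49  -85  -131  -187  -253
  Δ  : -26  -36  -46  -56  -66
  Δ^2: -10  -10  -10  -10
  Δ^3: 0  0  0
  Δ^4: 0  0
  Δ^5: 0
The second differences are constant (-10) and nonzero, while all higher differences vanish, so the minimal degree is 2.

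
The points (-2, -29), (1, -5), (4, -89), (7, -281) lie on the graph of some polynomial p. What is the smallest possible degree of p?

2

Forward differences of the values at n = -2, 1, 4, 7:
  p  : -29  -5  -89  -281
  Δ  : 24  -84  -192
  Δ^2: -108  -108
  Δ^3: 0
The second differences are constant (-108) and nonzero, while all higher differences vanish, so the minimal degree is 2.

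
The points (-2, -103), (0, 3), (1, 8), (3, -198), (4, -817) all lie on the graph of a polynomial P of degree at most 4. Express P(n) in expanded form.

Write P(n) = an^4 + bn^3 + cn^2 + dn + e. Substituting each data point gives a linear system:
  16a - 8b + 4c - 2d + e = -103
  e = 3
  a + b + c + d + e = 8
  81a + 27b + 9c + 3d + e = -198
  256a + 64b + 16c + 4d + e = -817
Solving the system yields a = -5, b = 6, c = 5, d = -1, e = 3.
So P(n) = -5n⁴ + 6n³ + 5n² - n + 3.
Check: P(4) = -817. ✓

P(n) = -5n^4 + 6n^3 + 5n^2 - n + 3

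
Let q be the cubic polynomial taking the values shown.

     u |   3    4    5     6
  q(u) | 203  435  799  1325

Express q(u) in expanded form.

q(u) = 5u^3 + 6u^2 + 5u - 1

Using the Lagrange interpolation formula with nodes 3, 4, 5, 6:
  L_0(u) = (u - 4)(u - 5)(u - 6) / -6
  L_1(u) = (u - 3)(u - 5)(u - 6) / 2
  L_2(u) = (u - 3)(u - 4)(u - 6) / -2
  L_3(u) = (u - 3)(u - 4)(u - 5) / 6
Then q(u) = 203·L_0(u) + 435·L_1(u) + 799·L_2(u) + 1325·L_3(u).
Expanding and collecting terms gives q(u) = 5u^3 + 6u^2 + 5u - 1.
Check: q(6) = 1325. ✓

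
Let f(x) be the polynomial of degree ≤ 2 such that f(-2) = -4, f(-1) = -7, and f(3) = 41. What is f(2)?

Using the Lagrange interpolation formula with nodes -2, -1, 3:
  L_0(x) = (x + 1)(x - 3) / 5
  L_1(x) = (x + 2)(x - 3) / -4
  L_2(x) = (x + 2)(x + 1) / 20
Then f(x) = -4·L_0(x) - 7·L_1(x) + 41·L_2(x).
Expanding and collecting terms gives f(x) = 3x^2 + 6x - 4.
Evaluating at x = 2: f(2) = 20.

20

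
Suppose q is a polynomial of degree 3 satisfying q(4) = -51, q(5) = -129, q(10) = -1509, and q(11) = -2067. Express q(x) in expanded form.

Write q(x) = ax^3 + bx^2 + cx + d. Substituting each data point gives a linear system:
  64a + 16b + 4c + d = -51
  125a + 25b + 5c + d = -129
  1000a + 100b + 10c + d = -1509
  1331a + 121b + 11c + d = -2067
Solving the system yields a = -2, b = 5, c = -1, d = 1.
So q(x) = -2x^3 + 5x^2 - x + 1.
Check: q(5) = -129. ✓

q(x) = -2x^3 + 5x^2 - x + 1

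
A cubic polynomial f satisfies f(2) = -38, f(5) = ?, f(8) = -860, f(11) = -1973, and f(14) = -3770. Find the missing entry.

On equispaced nodes a degree-3 polynomial has vanishing fourth forward difference, so
  f(2) - 4·f(5) + 6·f(8) - 4·f(11) + f(14) = 0.
Substituting the known values and solving for f(5):
  -4·f(5) = 1076
  f(5) = -269.

-269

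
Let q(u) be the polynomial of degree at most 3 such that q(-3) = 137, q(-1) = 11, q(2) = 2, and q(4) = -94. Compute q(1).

Write q(u) = au^3 + bu^2 + cu + d. Substituting each data point gives a linear system:
  -27a + 9b - 3c + d = 137
  -a + b - c + d = 11
  8a + 4b + 2c + d = 2
  64a + 16b + 4c + d = -94
Solving the system yields a = -3, b = 6, c = 0, d = 2.
So q(u) = -3u³ + 6u² + 2.
Then q(1) = 5.

5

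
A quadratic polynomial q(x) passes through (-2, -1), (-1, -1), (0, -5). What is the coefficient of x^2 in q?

-2

Write q(x) = ax^2 + bx + c. Substituting each data point gives a linear system:
  4a - 2b + c = -1
  a - b + c = -1
  c = -5
Solving the system yields a = -2, b = -6, c = -5.
So q(x) = -2x² - 6x - 5.
The leading coefficient is -2.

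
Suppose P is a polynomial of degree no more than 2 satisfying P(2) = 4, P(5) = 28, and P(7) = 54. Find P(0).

-2

Using the Lagrange interpolation formula with nodes 2, 5, 7:
  L_0(t) = (t - 5)(t - 7) / 15
  L_1(t) = (t - 2)(t - 7) / -6
  L_2(t) = (t - 2)(t - 5) / 10
Then P(t) = 4·L_0(t) + 28·L_1(t) + 54·L_2(t).
Expanding and collecting terms gives P(t) = t² + t - 2.
Evaluating at t = 0: P(0) = -2.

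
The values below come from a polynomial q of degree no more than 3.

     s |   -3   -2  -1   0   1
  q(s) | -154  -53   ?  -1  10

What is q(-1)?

On equispaced nodes a degree-3 polynomial has vanishing fourth forward difference, so
  q(-3) - 4·q(-2) + 6·q(-1) - 4·q(0) + q(1) = 0.
Substituting the known values and solving for q(-1):
  6·q(-1) = -72
  q(-1) = -12.

-12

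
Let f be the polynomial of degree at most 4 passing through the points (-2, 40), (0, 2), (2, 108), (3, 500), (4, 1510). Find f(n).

Write f(n) = an^4 + bn^3 + cn^2 + dn + e. Substituting each data point gives a linear system:
  16a - 8b + 4c - 2d + e = 40
  e = 2
  16a + 8b + 4c + 2d + e = 108
  81a + 27b + 9c + 3d + e = 500
  256a + 64b + 16c + 4d + e = 1510
Solving the system yields a = 5, b = 4, c = -2, d = 1, e = 2.
So f(n) = 5n^4 + 4n^3 - 2n^2 + n + 2.
Check: f(-2) = 40. ✓

f(n) = 5n^4 + 4n^3 - 2n^2 + n + 2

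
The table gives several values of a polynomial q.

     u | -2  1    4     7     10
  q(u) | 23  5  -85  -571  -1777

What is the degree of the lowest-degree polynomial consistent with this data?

3

Forward differences of the values at u = -2, 1, 4, 7, 10:
  q  : 23  5  -85  -571  -1777
  Δ  : -18  -90  -486  -1206
  Δ^2: -72  -396  -720
  Δ^3: -324  -324
  Δ^4: 0
The third differences are constant (-324) and nonzero, while all higher differences vanish, so the minimal degree is 3.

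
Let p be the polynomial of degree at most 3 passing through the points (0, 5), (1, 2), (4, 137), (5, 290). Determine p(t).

p(t) = 3t^3 - 3t^2 - 3t + 5

Using the Lagrange interpolation formula with nodes 0, 1, 4, 5:
  L_0(t) = (t - 1)(t - 4)(t - 5) / -20
  L_1(t) = t(t - 4)(t - 5) / 12
  L_2(t) = t(t - 1)(t - 5) / -12
  L_3(t) = t(t - 1)(t - 4) / 20
Then p(t) = 5·L_0(t) + 2·L_1(t) + 137·L_2(t) + 290·L_3(t).
Expanding and collecting terms gives p(t) = 3t³ - 3t² - 3t + 5.
Check: p(4) = 137. ✓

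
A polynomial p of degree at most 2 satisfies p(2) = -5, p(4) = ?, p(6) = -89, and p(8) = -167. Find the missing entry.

On equispaced nodes a degree-2 polynomial has vanishing third forward difference, so
  - p(2) + 3·p(4) - 3·p(6) + p(8) = 0.
Substituting the known values and solving for p(4):
  3·p(4) = -105
  p(4) = -35.

-35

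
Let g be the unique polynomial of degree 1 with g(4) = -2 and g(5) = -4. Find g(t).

g(t) = -2t + 6

Using the Lagrange interpolation formula with nodes 4, 5:
  L_0(t) = (t - 5) / -1
  L_1(t) = (t - 4) / 1
Then g(t) = -2·L_0(t) - 4·L_1(t).
Expanding and collecting terms gives g(t) = -2t + 6.
Check: g(5) = -4. ✓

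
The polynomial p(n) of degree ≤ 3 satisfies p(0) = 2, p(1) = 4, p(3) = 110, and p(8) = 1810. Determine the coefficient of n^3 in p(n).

3

Write p(n) = an^3 + bn^2 + cn + d. Substituting each data point gives a linear system:
  d = 2
  a + b + c + d = 4
  27a + 9b + 3c + d = 110
  512a + 64b + 8c + d = 1810
Solving the system yields a = 3, b = 5, c = -6, d = 2.
So p(n) = 3n³ + 5n² - 6n + 2.
The leading coefficient is 3.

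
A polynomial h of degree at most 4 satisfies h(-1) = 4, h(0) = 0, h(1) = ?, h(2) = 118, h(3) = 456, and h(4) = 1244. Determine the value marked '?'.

14

On equispaced nodes a degree-4 polynomial has vanishing fifth forward difference, so
  - h(-1) + 5·h(0) - 10·h(1) + 10·h(2) - 5·h(3) + h(4) = 0.
Substituting the known values and solving for h(1):
  -10·h(1) = -140
  h(1) = 14.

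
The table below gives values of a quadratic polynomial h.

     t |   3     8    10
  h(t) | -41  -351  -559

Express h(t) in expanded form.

Write h(t) = at^2 + bt + c. Substituting each data point gives a linear system:
  9a + 3b + c = -41
  64a + 8b + c = -351
  100a + 10b + c = -559
Solving the system yields a = -6, b = 4, c = 1.
So h(t) = -6t^2 + 4t + 1.
Check: h(8) = -351. ✓

h(t) = -6t^2 + 4t + 1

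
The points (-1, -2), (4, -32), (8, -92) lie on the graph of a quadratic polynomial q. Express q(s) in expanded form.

q(s) = -s^2 - 3s - 4

Write q(s) = as^2 + bs + c. Substituting each data point gives a linear system:
  a - b + c = -2
  16a + 4b + c = -32
  64a + 8b + c = -92
Solving the system yields a = -1, b = -3, c = -4.
So q(s) = -s² - 3s - 4.
Check: q(4) = -32. ✓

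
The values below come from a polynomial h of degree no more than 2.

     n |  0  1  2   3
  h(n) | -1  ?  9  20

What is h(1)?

2

On equispaced nodes a degree-2 polynomial has vanishing third forward difference, so
  - h(0) + 3·h(1) - 3·h(2) + h(3) = 0.
Substituting the known values and solving for h(1):
  3·h(1) = 6
  h(1) = 2.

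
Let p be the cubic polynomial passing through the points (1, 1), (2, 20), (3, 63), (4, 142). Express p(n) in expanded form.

Write p(n) = an^3 + bn^2 + cn + d. Substituting each data point gives a linear system:
  a + b + c + d = 1
  8a + 4b + 2c + d = 20
  27a + 9b + 3c + d = 63
  64a + 16b + 4c + d = 142
Solving the system yields a = 2, b = 0, c = 5, d = -6.
So p(n) = 2n^3 + 5n - 6.
Check: p(3) = 63. ✓

p(n) = 2n^3 + 5n - 6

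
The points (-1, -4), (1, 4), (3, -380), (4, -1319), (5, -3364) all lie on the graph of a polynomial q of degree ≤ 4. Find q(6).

-7151

Using the Lagrange interpolation formula with nodes -1, 1, 3, 4, 5:
  L_0(s) = (s - 1)(s - 3)(s - 4)(s - 5) / 240
  L_1(s) = (s + 1)(s - 3)(s - 4)(s - 5) / -48
  L_2(s) = (s + 1)(s - 1)(s - 4)(s - 5) / 16
  L_3(s) = (s + 1)(s - 1)(s - 3)(s - 5) / -15
  L_4(s) = (s + 1)(s - 1)(s - 3)(s - 4) / 48
Then q(s) = -4·L_0(s) + 4·L_1(s) - 380·L_2(s) - 1319·L_3(s) - 3364·L_4(s).
Expanding and collecting terms gives q(s) = -6s⁴ + 2s³ + 5s² + 2s + 1.
Evaluating at s = 6: q(6) = -7151.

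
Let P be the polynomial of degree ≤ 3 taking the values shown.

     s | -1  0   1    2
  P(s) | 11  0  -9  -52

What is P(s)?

Write P(s) = as^3 + bs^2 + cs + d. Substituting each data point gives a linear system:
  -a + b - c + d = 11
  d = 0
  a + b + c + d = -9
  8a + 4b + 2c + d = -52
Solving the system yields a = -6, b = 1, c = -4, d = 0.
So P(s) = -6s³ + s² - 4s.
Check: P(0) = 0. ✓

P(s) = -6s^3 + s^2 - 4s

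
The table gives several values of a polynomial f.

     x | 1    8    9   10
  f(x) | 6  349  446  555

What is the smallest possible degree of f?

2

Divided differences on the nodes 1, 8, 9, 10:
  order 0: 6  349  446  555
  order 1: 49  97  109
  order 2: 6  6
  order 3: 0
The order-2 divided differences are all 6 (nonzero) and every higher order vanishes, so the data lies on a polynomial of degree exactly 2.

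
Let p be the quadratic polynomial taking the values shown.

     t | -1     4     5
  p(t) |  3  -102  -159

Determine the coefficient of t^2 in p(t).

-6

Write p(t) = at^2 + bt + c. Substituting each data point gives a linear system:
  a - b + c = 3
  16a + 4b + c = -102
  25a + 5b + c = -159
Solving the system yields a = -6, b = -3, c = 6.
So p(t) = -6t² - 3t + 6.
The leading coefficient is -6.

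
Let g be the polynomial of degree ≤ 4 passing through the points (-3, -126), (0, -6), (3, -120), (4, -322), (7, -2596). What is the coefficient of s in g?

Write g(s) = as^4 + bs^3 + cs^2 + ds + e. Substituting each data point gives a linear system:
  81a - 27b + 9c - 3d + e = -126
  e = -6
  81a + 27b + 9c + 3d + e = -120
  256a + 64b + 16c + 4d + e = -322
  2401a + 343b + 49c + 7d + e = -2596
Solving the system yields a = -1, b = 0, c = -4, d = 1, e = -6.
So g(s) = -s^4 - 4s^2 + s - 6.
The coefficient of s is 1.

1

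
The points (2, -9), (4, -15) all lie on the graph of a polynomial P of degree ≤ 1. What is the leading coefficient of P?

-3

Write P(n) = an + b. Substituting each data point gives a linear system:
  2a + b = -9
  4a + b = -15
Solving the system yields a = -3, b = -3.
So P(n) = -3n - 3.
The leading coefficient is -3.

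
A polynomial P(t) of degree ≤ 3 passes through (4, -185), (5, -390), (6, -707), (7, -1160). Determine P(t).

P(t) = -4t^3 + 4t^2 + 3t - 5

Write P(t) = at^3 + bt^2 + ct + d. Substituting each data point gives a linear system:
  64a + 16b + 4c + d = -185
  125a + 25b + 5c + d = -390
  216a + 36b + 6c + d = -707
  343a + 49b + 7c + d = -1160
Solving the system yields a = -4, b = 4, c = 3, d = -5.
So P(t) = -4t³ + 4t² + 3t - 5.
Check: P(4) = -185. ✓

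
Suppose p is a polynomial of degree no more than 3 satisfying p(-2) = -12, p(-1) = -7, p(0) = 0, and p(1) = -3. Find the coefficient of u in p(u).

4

Write p(u) = au^3 + bu^2 + cu + d. Substituting each data point gives a linear system:
  -8a + 4b - 2c + d = -12
  -a + b - c + d = -7
  d = 0
  a + b + c + d = -3
Solving the system yields a = -2, b = -5, c = 4, d = 0.
So p(u) = -2u^3 - 5u^2 + 4u.
The coefficient of u is 4.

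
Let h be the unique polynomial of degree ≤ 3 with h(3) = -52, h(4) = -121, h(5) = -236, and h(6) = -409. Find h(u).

h(u) = -2u^3 + u^2 - 2u - 1

Using the Lagrange interpolation formula with nodes 3, 4, 5, 6:
  L_0(u) = (u - 4)(u - 5)(u - 6) / -6
  L_1(u) = (u - 3)(u - 5)(u - 6) / 2
  L_2(u) = (u - 3)(u - 4)(u - 6) / -2
  L_3(u) = (u - 3)(u - 4)(u - 5) / 6
Then h(u) = -52·L_0(u) - 121·L_1(u) - 236·L_2(u) - 409·L_3(u).
Expanding and collecting terms gives h(u) = -2u^3 + u^2 - 2u - 1.
Check: h(5) = -236. ✓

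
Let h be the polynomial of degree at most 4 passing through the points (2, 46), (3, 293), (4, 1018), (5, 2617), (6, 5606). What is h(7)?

Using the Lagrange interpolation formula with nodes 2, 3, 4, 5, 6:
  L_0(u) = (u - 3)(u - 4)(u - 5)(u - 6) / 24
  L_1(u) = (u - 2)(u - 4)(u - 5)(u - 6) / -6
  L_2(u) = (u - 2)(u - 3)(u - 5)(u - 6) / 4
  L_3(u) = (u - 2)(u - 3)(u - 4)(u - 6) / -6
  L_4(u) = (u - 2)(u - 3)(u - 4)(u - 5) / 24
Then h(u) = 46·L_0(u) + 293·L_1(u) + 1018·L_2(u) + 2617·L_3(u) + 5606·L_4(u).
Expanding and collecting terms gives h(u) = 5u⁴ - 4u³ - 2u + 2.
Evaluating at u = 7: h(7) = 10621.

10621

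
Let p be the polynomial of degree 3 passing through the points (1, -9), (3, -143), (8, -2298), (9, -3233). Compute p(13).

Using the Lagrange interpolation formula with nodes 1, 3, 8, 9:
  L_0(s) = (s - 3)(s - 8)(s - 9) / -112
  L_1(s) = (s - 1)(s - 8)(s - 9) / 60
  L_2(s) = (s - 1)(s - 3)(s - 9) / -35
  L_3(s) = (s - 1)(s - 3)(s - 8) / 48
Then p(s) = -9·L_0(s) - 143·L_1(s) - 2298·L_2(s) - 3233·L_3(s).
Expanding and collecting terms gives p(s) = -4s^3 - 4s^2 + s - 2.
Evaluating at s = 13: p(13) = -9453.

-9453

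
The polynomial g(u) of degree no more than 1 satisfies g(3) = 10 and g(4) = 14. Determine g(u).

Write g(u) = au + b. Substituting each data point gives a linear system:
  3a + b = 10
  4a + b = 14
Solving the system yields a = 4, b = -2.
So g(u) = 4u - 2.
Check: g(4) = 14. ✓

g(u) = 4u - 2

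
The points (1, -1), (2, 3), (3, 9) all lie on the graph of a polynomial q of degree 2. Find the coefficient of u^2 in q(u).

Write q(u) = au^2 + bu + c. Substituting each data point gives a linear system:
  a + b + c = -1
  4a + 2b + c = 3
  9a + 3b + c = 9
Solving the system yields a = 1, b = 1, c = -3.
So q(u) = u^2 + u - 3.
The leading coefficient is 1.

1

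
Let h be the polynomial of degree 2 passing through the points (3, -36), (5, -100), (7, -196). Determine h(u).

Write h(u) = au^2 + bu + c. Substituting each data point gives a linear system:
  9a + 3b + c = -36
  25a + 5b + c = -100
  49a + 7b + c = -196
Solving the system yields a = -4, b = 0, c = 0.
So h(u) = -4u².
Check: h(5) = -100. ✓

h(u) = -4u^2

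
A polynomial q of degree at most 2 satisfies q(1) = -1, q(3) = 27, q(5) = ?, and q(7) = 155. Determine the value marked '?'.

79

The 3 known points determine the degree-2 polynomial uniquely.
Write q(s) = as^2 + bs + c. Substituting each data point gives a linear system:
  a + b + c = -1
  9a + 3b + c = 27
  49a + 7b + c = 155
Solving the system yields a = 3, b = 2, c = -6.
So q(s) = 3s^2 + 2s - 6.
Then q(5) = 79.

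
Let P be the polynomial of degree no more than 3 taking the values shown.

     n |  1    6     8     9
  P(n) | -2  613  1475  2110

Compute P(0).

Write P(n) = an^3 + bn^2 + cn + d. Substituting each data point gives a linear system:
  a + b + c + d = -2
  216a + 36b + 6c + d = 613
  512a + 64b + 8c + d = 1475
  729a + 81b + 9c + d = 2110
Solving the system yields a = 3, b = -1, c = 1, d = -5.
So P(n) = 3n^3 - n^2 + n - 5.
Then P(0) = -5.

-5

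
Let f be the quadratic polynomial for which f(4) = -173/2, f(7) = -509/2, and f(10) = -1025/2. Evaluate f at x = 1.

-17/2

Using the Lagrange interpolation formula with nodes 4, 7, 10:
  L_0(x) = (x - 7)(x - 10) / 18
  L_1(x) = (x - 4)(x - 10) / -9
  L_2(x) = (x - 4)(x - 7) / 18
Then f(x) = -173/2·L_0(x) - 509/2·L_1(x) - 1025/2·L_2(x).
Expanding and collecting terms gives f(x) = -5x² - x - 5/2.
Evaluating at x = 1: f(1) = -17/2.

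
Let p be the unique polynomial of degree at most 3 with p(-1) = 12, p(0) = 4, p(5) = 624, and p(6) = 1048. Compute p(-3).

Using the Lagrange interpolation formula with nodes -1, 0, 5, 6:
  L_0(u) = u(u - 5)(u - 6) / -42
  L_1(u) = (u + 1)(u - 5)(u - 6) / 30
  L_2(u) = (u + 1)u(u - 6) / -30
  L_3(u) = (u + 1)u(u - 5) / 42
Then p(u) = 12·L_0(u) + 4·L_1(u) + 624·L_2(u) + 1048·L_3(u).
Expanding and collecting terms gives p(u) = 4u^3 + 6u^2 - 6u + 4.
Evaluating at u = -3: p(-3) = -32.

-32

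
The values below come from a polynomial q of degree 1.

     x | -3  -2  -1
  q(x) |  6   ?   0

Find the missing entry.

3

The 2 known points determine the degree-1 polynomial uniquely.
Write q(x) = ax + b. Substituting each data point gives a linear system:
  -3a + b = 6
  -a + b = 0
Solving the system yields a = -3, b = -3.
So q(x) = -3x - 3.
Then q(-2) = 3.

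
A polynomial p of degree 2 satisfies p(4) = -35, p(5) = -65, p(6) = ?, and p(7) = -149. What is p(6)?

On equispaced nodes a degree-2 polynomial has vanishing third forward difference, so
  - p(4) + 3·p(5) - 3·p(6) + p(7) = 0.
Substituting the known values and solving for p(6):
  -3·p(6) = 309
  p(6) = -103.

-103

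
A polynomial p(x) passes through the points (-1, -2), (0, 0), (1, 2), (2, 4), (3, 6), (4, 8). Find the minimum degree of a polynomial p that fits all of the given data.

Forward differences of the values at x = -1, 0, 1, 2, 3, 4:
  p  : -2  0  2  4  6  8
  Δ  : 2  2  2  2  2
  Δ^2: 0  0  0  0
  Δ^3: 0  0  0
  Δ^4: 0  0
  Δ^5: 0
The first differences are constant (2) and nonzero, while all higher differences vanish, so the minimal degree is 1.

1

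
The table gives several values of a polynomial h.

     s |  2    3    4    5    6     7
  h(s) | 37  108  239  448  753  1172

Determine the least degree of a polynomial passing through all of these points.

Forward differences of the values at s = 2, 3, 4, 5, 6, 7:
  h  : 37  108  239  448  753  1172
  Δ  : 71  131  209  305  419
  Δ^2: 60  78  96  114
  Δ^3: 18  18  18
  Δ^4: 0  0
  Δ^5: 0
The third differences are constant (18) and nonzero, while all higher differences vanish, so the minimal degree is 3.

3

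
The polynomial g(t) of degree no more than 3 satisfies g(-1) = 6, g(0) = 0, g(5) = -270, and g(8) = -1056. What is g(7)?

-714

Using the Lagrange interpolation formula with nodes -1, 0, 5, 8:
  L_0(t) = t(t - 5)(t - 8) / -54
  L_1(t) = (t + 1)(t - 5)(t - 8) / 40
  L_2(t) = (t + 1)t(t - 8) / -90
  L_3(t) = (t + 1)t(t - 5) / 216
Then g(t) = 6·L_0(t) + 0·L_1(t) - 270·L_2(t) - 1056·L_3(t).
Expanding and collecting terms gives g(t) = -2t^3 - 4t.
Evaluating at t = 7: g(7) = -714.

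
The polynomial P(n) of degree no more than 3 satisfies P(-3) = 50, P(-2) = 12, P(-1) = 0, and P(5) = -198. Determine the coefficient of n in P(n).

Write P(n) = an^3 + bn^2 + cn + d. Substituting each data point gives a linear system:
  -27a + 9b - 3c + d = 50
  -8a + 4b - 2c + d = 12
  -a + b - c + d = 0
  125a + 25b + 5c + d = -198
Solving the system yields a = -2, b = 1, c = 5, d = 2.
So P(n) = -2n³ + n² + 5n + 2.
The coefficient of n is 5.

5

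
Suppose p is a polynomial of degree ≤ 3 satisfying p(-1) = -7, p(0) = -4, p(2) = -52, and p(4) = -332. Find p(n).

p(n) = -4n^3 - 5n^2 + 2n - 4

Write p(n) = an^3 + bn^2 + cn + d. Substituting each data point gives a linear system:
  -a + b - c + d = -7
  d = -4
  8a + 4b + 2c + d = -52
  64a + 16b + 4c + d = -332
Solving the system yields a = -4, b = -5, c = 2, d = -4.
So p(n) = -4n^3 - 5n^2 + 2n - 4.
Check: p(0) = -4. ✓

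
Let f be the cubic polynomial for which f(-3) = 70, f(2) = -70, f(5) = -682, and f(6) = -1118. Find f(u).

Write f(u) = au^3 + bu^2 + cu + d. Substituting each data point gives a linear system:
  -27a + 9b - 3c + d = 70
  8a + 4b + 2c + d = -70
  125a + 25b + 5c + d = -682
  216a + 36b + 6c + d = -1118
Solving the system yields a = -4, b = -6, c = -6, d = -2.
So f(u) = -4u³ - 6u² - 6u - 2.
Check: f(6) = -1118. ✓

f(u) = -4u^3 - 6u^2 - 6u - 2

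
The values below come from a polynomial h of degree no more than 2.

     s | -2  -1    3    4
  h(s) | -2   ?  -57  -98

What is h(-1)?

The 3 known points determine the degree-2 polynomial uniquely.
Write h(s) = as^2 + bs + c. Substituting each data point gives a linear system:
  4a - 2b + c = -2
  9a + 3b + c = -57
  16a + 4b + c = -98
Solving the system yields a = -5, b = -6, c = 6.
So h(s) = -5s² - 6s + 6.
Then h(-1) = 7.

7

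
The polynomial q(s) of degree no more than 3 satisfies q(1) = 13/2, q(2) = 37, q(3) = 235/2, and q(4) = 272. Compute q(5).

1049/2

Using the Lagrange interpolation formula with nodes 1, 2, 3, 4:
  L_0(s) = (s - 2)(s - 3)(s - 4) / -6
  L_1(s) = (s - 1)(s - 3)(s - 4) / 2
  L_2(s) = (s - 1)(s - 2)(s - 4) / -2
  L_3(s) = (s - 1)(s - 2)(s - 3) / 6
Then q(s) = 13/2·L_0(s) + 37·L_1(s) + 235/2·L_2(s) + 272·L_3(s).
Expanding and collecting terms gives q(s) = 4s³ + s² - (1/2)s + 2.
Evaluating at s = 5: q(5) = 1049/2.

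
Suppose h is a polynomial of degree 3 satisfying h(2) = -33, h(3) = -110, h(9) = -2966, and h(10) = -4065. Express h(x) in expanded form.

h(x) = -4x^3 - x^2 + 4x - 5

Write h(x) = ax^3 + bx^2 + cx + d. Substituting each data point gives a linear system:
  8a + 4b + 2c + d = -33
  27a + 9b + 3c + d = -110
  729a + 81b + 9c + d = -2966
  1000a + 100b + 10c + d = -4065
Solving the system yields a = -4, b = -1, c = 4, d = -5.
So h(x) = -4x^3 - x^2 + 4x - 5.
Check: h(3) = -110. ✓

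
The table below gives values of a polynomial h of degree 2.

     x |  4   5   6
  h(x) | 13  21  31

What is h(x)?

Using the Lagrange interpolation formula with nodes 4, 5, 6:
  L_0(x) = (x - 5)(x - 6) / 2
  L_1(x) = (x - 4)(x - 6) / -1
  L_2(x) = (x - 4)(x - 5) / 2
Then h(x) = 13·L_0(x) + 21·L_1(x) + 31·L_2(x).
Expanding and collecting terms gives h(x) = x^2 - x + 1.
Check: h(5) = 21. ✓

h(x) = x^2 - x + 1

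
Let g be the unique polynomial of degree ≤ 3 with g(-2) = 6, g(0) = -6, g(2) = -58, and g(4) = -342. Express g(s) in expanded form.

g(s) = -4s^3 - 5s^2 - 6

Using the Lagrange interpolation formula with nodes -2, 0, 2, 4:
  L_0(s) = s(s - 2)(s - 4) / -48
  L_1(s) = (s + 2)(s - 2)(s - 4) / 16
  L_2(s) = (s + 2)s(s - 4) / -16
  L_3(s) = (s + 2)s(s - 2) / 48
Then g(s) = 6·L_0(s) - 6·L_1(s) - 58·L_2(s) - 342·L_3(s).
Expanding and collecting terms gives g(s) = -4s^3 - 5s^2 - 6.
Check: g(4) = -342. ✓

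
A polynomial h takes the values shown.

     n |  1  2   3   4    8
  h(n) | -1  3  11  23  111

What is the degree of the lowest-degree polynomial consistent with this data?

Divided differences on the nodes 1, 2, 3, 4, 8:
  order 0: -1  3  11  23  111
  order 1: 4  8  12  22
  order 2: 2  2  2
  order 3: 0  0
  order 4: 0
The order-2 divided differences are all 2 (nonzero) and every higher order vanishes, so the data lies on a polynomial of degree exactly 2.

2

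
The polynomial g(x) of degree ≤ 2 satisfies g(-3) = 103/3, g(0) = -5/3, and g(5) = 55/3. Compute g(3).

-5/3

Write g(x) = ax^2 + bx + c. Substituting each data point gives a linear system:
  9a - 3b + c = 103/3
  c = -5/3
  25a + 5b + c = 55/3
Solving the system yields a = 2, b = -6, c = -5/3.
So g(x) = 2x² - 6x - 5/3.
Then g(3) = -5/3.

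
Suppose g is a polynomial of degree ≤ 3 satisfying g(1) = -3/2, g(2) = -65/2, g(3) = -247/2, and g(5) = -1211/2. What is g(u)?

Write g(u) = au^3 + bu^2 + cu + d. Substituting each data point gives a linear system:
  a + b + c + d = -3/2
  8a + 4b + 2c + d = -65/2
  27a + 9b + 3c + d = -247/2
  125a + 25b + 5c + d = -1211/2
Solving the system yields a = -5, b = 0, c = 4, d = -1/2.
So g(u) = -5u³ + 4u - 1/2.
Check: g(3) = -247/2. ✓

g(u) = -5u^3 + 4u - 1/2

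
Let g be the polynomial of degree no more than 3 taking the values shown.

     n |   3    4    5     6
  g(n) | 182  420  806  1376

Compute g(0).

-4

Write g(n) = an^3 + bn^2 + cn + d. Substituting each data point gives a linear system:
  27a + 9b + 3c + d = 182
  64a + 16b + 4c + d = 420
  125a + 25b + 5c + d = 806
  216a + 36b + 6c + d = 1376
Solving the system yields a = 6, b = 2, c = 2, d = -4.
So g(n) = 6n^3 + 2n^2 + 2n - 4.
Then g(0) = -4.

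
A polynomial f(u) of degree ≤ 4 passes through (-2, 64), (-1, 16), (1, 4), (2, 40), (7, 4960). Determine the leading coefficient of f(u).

2

Write f(u) = au^4 + bu^3 + cu^2 + du + e. Substituting each data point gives a linear system:
  16a - 8b + 4c - 2d + e = 64
  a - b + c - d + e = 16
  a + b + c + d + e = 4
  16a + 8b + 4c + 2d + e = 40
  2401a + 343b + 49c + 7d + e = 4960
Solving the system yields a = 2, b = 0, c = 4, d = -6, e = 4.
So f(u) = 2u^4 + 4u^2 - 6u + 4.
The leading coefficient is 2.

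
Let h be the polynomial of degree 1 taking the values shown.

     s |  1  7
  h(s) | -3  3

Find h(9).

Using the Lagrange interpolation formula with nodes 1, 7:
  L_0(s) = (s - 7) / -6
  L_1(s) = (s - 1) / 6
Then h(s) = -3·L_0(s) + 3·L_1(s).
Expanding and collecting terms gives h(s) = s - 4.
Evaluating at s = 9: h(9) = 5.

5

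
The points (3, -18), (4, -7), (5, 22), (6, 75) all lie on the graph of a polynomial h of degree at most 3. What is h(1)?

Using the Lagrange interpolation formula with nodes 3, 4, 5, 6:
  L_0(x) = (x - 4)(x - 5)(x - 6) / -6
  L_1(x) = (x - 3)(x - 5)(x - 6) / 2
  L_2(x) = (x - 3)(x - 4)(x - 6) / -2
  L_3(x) = (x - 3)(x - 4)(x - 5) / 6
Then h(x) = -18·L_0(x) - 7·L_1(x) + 22·L_2(x) + 75·L_3(x).
Expanding and collecting terms gives h(x) = x^3 - 3x^2 - 5x - 3.
Evaluating at x = 1: h(1) = -10.

-10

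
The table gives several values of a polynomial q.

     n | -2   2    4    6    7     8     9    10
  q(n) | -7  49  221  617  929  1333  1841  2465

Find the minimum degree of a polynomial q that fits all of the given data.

Divided differences on the nodes -2, 2, 4, 6, 7, 8, 9, 10:
  order 0: -7  49  221  617  929  1333  1841  2465
  order 1: 14  86  198  312  404  508  624
  order 2: 12  28  38  46  52  58
  order 3: 2  2  2  2  2
  order 4: 0  0  0  0
  order 5: 0  0  0
  order 6: 0  0
  order 7: 0
The order-3 divided differences are all 2 (nonzero) and every higher order vanishes, so the data lies on a polynomial of degree exactly 3.

3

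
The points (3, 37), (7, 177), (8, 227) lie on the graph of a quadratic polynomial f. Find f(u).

Write f(u) = au^2 + bu + c. Substituting each data point gives a linear system:
  9a + 3b + c = 37
  49a + 7b + c = 177
  64a + 8b + c = 227
Solving the system yields a = 3, b = 5, c = -5.
So f(u) = 3u^2 + 5u - 5.
Check: f(8) = 227. ✓

f(u) = 3u^2 + 5u - 5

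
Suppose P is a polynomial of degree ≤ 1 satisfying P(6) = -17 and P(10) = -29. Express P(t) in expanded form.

P(t) = -3t + 1

Write P(t) = at + b. Substituting each data point gives a linear system:
  6a + b = -17
  10a + b = -29
Solving the system yields a = -3, b = 1.
So P(t) = -3t + 1.
Check: P(6) = -17. ✓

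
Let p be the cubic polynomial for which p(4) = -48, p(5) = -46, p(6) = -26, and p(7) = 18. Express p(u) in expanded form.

Write p(u) = au^3 + bu^2 + cu + d. Substituting each data point gives a linear system:
  64a + 16b + 4c + d = -48
  125a + 25b + 5c + d = -46
  216a + 36b + 6c + d = -26
  343a + 49b + 7c + d = 18
Solving the system yields a = 1, b = -6, c = -5, d = 4.
So p(u) = u^3 - 6u^2 - 5u + 4.
Check: p(5) = -46. ✓

p(u) = u^3 - 6u^2 - 5u + 4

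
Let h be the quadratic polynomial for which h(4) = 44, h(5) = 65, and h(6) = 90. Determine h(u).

h(u) = 2u^2 + 3u

Using the Lagrange interpolation formula with nodes 4, 5, 6:
  L_0(u) = (u - 5)(u - 6) / 2
  L_1(u) = (u - 4)(u - 6) / -1
  L_2(u) = (u - 4)(u - 5) / 2
Then h(u) = 44·L_0(u) + 65·L_1(u) + 90·L_2(u).
Expanding and collecting terms gives h(u) = 2u^2 + 3u.
Check: h(5) = 65. ✓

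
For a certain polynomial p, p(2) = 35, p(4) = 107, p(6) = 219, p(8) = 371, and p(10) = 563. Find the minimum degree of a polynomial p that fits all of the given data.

2

Forward differences of the values at x = 2, 4, 6, 8, 10:
  p  : 35  107  219  371  563
  Δ  : 72  112  152  192
  Δ^2: 40  40  40
  Δ^3: 0  0
  Δ^4: 0
The second differences are constant (40) and nonzero, while all higher differences vanish, so the minimal degree is 2.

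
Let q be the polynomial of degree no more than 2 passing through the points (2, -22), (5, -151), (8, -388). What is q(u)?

Write q(u) = au^2 + bu + c. Substituting each data point gives a linear system:
  4a + 2b + c = -22
  25a + 5b + c = -151
  64a + 8b + c = -388
Solving the system yields a = -6, b = -1, c = 4.
So q(u) = -6u^2 - u + 4.
Check: q(2) = -22. ✓

q(u) = -6u^2 - u + 4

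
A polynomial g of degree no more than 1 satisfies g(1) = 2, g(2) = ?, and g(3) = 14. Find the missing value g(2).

On equispaced nodes a degree-1 polynomial has vanishing second forward difference, so
  g(1) - 2·g(2) + g(3) = 0.
Substituting the known values and solving for g(2):
  -2·g(2) = -16
  g(2) = 8.

8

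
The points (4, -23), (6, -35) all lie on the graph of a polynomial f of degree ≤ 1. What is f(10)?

Write f(s) = as + b. Substituting each data point gives a linear system:
  4a + b = -23
  6a + b = -35
Solving the system yields a = -6, b = 1.
So f(s) = -6s + 1.
Then f(10) = -59.

-59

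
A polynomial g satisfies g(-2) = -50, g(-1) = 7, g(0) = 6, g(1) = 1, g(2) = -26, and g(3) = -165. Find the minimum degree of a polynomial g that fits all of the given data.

4

Forward differences of the values at t = -2, -1, 0, 1, 2, 3:
  g  : -50  7  6  1  -26  -165
  Δ  : 57  -1  -5  -27  -139
  Δ^2: -58  -4  -22  -112
  Δ^3: 54  -18  -90
  Δ^4: -72  -72
  Δ^5: 0
The fourth differences are constant (-72) and nonzero, while all higher differences vanish, so the minimal degree is 4.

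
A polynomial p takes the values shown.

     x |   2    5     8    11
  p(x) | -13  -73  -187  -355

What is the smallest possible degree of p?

2

Forward differences of the values at x = 2, 5, 8, 11:
  p  : -13  -73  -187  -355
  Δ  : -60  -114  -168
  Δ^2: -54  -54
  Δ^3: 0
The second differences are constant (-54) and nonzero, while all higher differences vanish, so the minimal degree is 2.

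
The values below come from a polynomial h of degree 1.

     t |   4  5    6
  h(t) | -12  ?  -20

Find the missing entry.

On equispaced nodes a degree-1 polynomial has vanishing second forward difference, so
  h(4) - 2·h(5) + h(6) = 0.
Substituting the known values and solving for h(5):
  -2·h(5) = 32
  h(5) = -16.

-16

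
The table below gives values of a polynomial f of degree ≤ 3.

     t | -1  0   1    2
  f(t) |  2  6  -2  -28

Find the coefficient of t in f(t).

-1

Write f(t) = at^3 + bt^2 + ct + d. Substituting each data point gives a linear system:
  -a + b - c + d = 2
  d = 6
  a + b + c + d = -2
  8a + 4b + 2c + d = -28
Solving the system yields a = -1, b = -6, c = -1, d = 6.
So f(t) = -t^3 - 6t^2 - t + 6.
The coefficient of t is -1.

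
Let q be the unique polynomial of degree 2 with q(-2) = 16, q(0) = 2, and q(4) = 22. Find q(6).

56

Write q(s) = as^2 + bs + c. Substituting each data point gives a linear system:
  4a - 2b + c = 16
  c = 2
  16a + 4b + c = 22
Solving the system yields a = 2, b = -3, c = 2.
So q(s) = 2s^2 - 3s + 2.
Then q(6) = 56.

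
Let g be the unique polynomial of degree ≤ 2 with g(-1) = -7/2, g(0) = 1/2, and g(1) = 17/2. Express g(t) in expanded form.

g(t) = 2t^2 + 6t + 1/2

Using the Lagrange interpolation formula with nodes -1, 0, 1:
  L_0(t) = t(t - 1) / 2
  L_1(t) = (t + 1)(t - 1) / -1
  L_2(t) = (t + 1)t / 2
Then g(t) = -7/2·L_0(t) + 1/2·L_1(t) + 17/2·L_2(t).
Expanding and collecting terms gives g(t) = 2t² + 6t + 1/2.
Check: g(0) = 1/2. ✓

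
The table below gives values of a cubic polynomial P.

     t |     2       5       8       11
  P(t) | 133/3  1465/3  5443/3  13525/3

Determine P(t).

Write P(t) = at^3 + bt^2 + ct + d. Substituting each data point gives a linear system:
  8a + 4b + 2c + d = 133/3
  125a + 25b + 5c + d = 1465/3
  512a + 64b + 8c + d = 5443/3
  1331a + 121b + 11c + d = 13525/3
Solving the system yields a = 3, b = 4, c = 3, d = -5/3.
So P(t) = 3t³ + 4t² + 3t - 5/3.
Check: P(8) = 5443/3. ✓

P(t) = 3t^3 + 4t^2 + 3t - 5/3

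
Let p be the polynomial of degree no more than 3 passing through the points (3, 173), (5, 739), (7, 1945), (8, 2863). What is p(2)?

55

Write p(x) = ax^3 + bx^2 + cx + d. Substituting each data point gives a linear system:
  27a + 9b + 3c + d = 173
  125a + 25b + 5c + d = 739
  343a + 49b + 7c + d = 1945
  512a + 64b + 8c + d = 2863
Solving the system yields a = 5, b = 5, c = -2, d = -1.
So p(x) = 5x³ + 5x² - 2x - 1.
Then p(2) = 55.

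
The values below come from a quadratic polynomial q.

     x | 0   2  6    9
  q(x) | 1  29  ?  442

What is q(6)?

205

The 3 known points determine the degree-2 polynomial uniquely.
Write q(x) = ax^2 + bx + c. Substituting each data point gives a linear system:
  c = 1
  4a + 2b + c = 29
  81a + 9b + c = 442
Solving the system yields a = 5, b = 4, c = 1.
So q(x) = 5x² + 4x + 1.
Then q(6) = 205.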